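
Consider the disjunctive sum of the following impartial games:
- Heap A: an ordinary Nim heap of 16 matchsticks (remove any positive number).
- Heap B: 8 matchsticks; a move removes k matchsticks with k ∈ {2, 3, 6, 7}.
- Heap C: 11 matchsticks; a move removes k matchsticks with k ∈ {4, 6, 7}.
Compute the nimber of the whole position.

Heap A is a plain Nim heap of size 16, so its Grundy value is 16.
Grundy values for heap B (subtraction set {2, 3, 6, 7}):
g(0) = mex{} = 0
g(1) = mex{} = 0
g(2) = mex{0} = 1
g(3) = mex{0} = 1
g(4) = mex{0,1} = 2
g(5) = mex{1} = 0
g(6) = mex{0,1,2} = 3
g(7) = mex{0,2} = 1
g(8) = mex{0,1,3} = 2
So g(8) = 2.
Build the Grundy sequence for heap C with g(k) = mex{g(k−s) : s ∈ {4, 6, 7}, s ≤ k}:
k:     0  1  2  3  4  5  6  7  8  9 10 11
g(k):  0  0  0  0  1  1  1  1  2  2  2  0
So g(11) = 0.
By the Sprague-Grundy theorem, the Grundy value of a sum of independent games is the XOR of the component values.
Combined value = 16 ⊕ 2 ⊕ 0 = 18.

18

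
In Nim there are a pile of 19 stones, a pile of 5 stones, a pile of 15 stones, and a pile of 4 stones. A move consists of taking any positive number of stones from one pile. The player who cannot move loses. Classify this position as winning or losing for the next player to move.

Nim-sum: 19 ⊕ 5 ⊕ 15 ⊕ 4 = 29.
The nim-sum is 29 ≠ 0, so this is an N-position: the player to move can win.

Winning position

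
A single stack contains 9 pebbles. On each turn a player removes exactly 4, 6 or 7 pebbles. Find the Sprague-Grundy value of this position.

2

Compute g(0), g(1), … for moves {4, 6, 7}:
k:     0  1  2  3  4  5  6  7  8  9
g(k):  0  0  0  0  1  1  1  1  2  2
So g(9) = 2.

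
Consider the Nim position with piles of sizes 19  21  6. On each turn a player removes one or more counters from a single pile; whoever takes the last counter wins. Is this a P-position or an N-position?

Nim-sum: 19 ⊕ 21 ⊕ 6 = 0.
The nim-sum is 0, so this is a P-position: the player to move is in a losing position under optimal play.

P-position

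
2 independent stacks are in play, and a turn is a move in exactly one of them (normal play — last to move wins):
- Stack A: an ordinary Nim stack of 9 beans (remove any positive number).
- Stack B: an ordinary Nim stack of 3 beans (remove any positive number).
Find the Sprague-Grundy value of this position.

Stack A is a plain Nim stack of size 9, so its Grundy value is 9.
Stack B is a plain Nim stack of size 3, so its Grundy value is 3.
By the Sprague-Grundy theorem, the Grundy value of a sum of independent games is the XOR of the component values.
Combined value = 9 XOR 3 = 10.

10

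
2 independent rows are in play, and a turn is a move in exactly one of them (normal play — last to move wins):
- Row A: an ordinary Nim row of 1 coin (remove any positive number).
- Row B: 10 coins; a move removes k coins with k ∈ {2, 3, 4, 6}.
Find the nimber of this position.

0

Row A is a plain Nim row of size 1, so its Grundy value is 1.
Build the Grundy sequence for row B with g(k) = mex{g(k−s) : s ∈ {2, 3, 4, 6}, s ≤ k}:
k:     0  1  2  3  4  5  6  7  8  9 10
g(k):  0  0  1  1  2  2  3  3  0  0  1
So g(10) = 1.
By the Sprague-Grundy theorem, the Grundy value of a sum of independent games is the XOR of the component values.
Combined value = 1 XOR 1 = 0.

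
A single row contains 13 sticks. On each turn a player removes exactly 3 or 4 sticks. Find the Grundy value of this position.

Compute g(0), g(1), … for moves {3, 4}:
g(0) = mex{} = 0
g(1) = mex{} = 0
g(2) = mex{} = 0
g(3) = mex{0} = 1
g(4) = mex{0} = 1
g(5) = mex{0} = 1
g(6) = mex{0,1} = 2
g(7) = mex{1} = 0
g(8) = mex{1} = 0
g(9) = mex{1,2} = 0
g(10) = mex{0,2} = 1
g(11) = mex{0} = 1
g(12) = mex{0} = 1
g(13) = mex{0,1} = 2
So g(13) = 2.

2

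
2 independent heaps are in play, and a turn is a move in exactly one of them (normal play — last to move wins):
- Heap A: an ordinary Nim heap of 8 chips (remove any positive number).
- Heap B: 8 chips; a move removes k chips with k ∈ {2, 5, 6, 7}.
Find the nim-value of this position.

Heap A is a plain Nim heap of size 8, so its Grundy value is 8.
Grundy values for heap B (subtraction set {2, 5, 6, 7}):
k:     0  1  2  3  4  5  6  7  8
g(k):  0  0  1  1  0  2  1  3  2
So g(8) = 2.
By the Sprague-Grundy theorem, the Grundy value of a sum of independent games is the XOR of the component values.
Combined value = 8 XOR 2 = 10.

10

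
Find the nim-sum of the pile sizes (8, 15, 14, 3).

10

Nim-sum: 8 ^ 15 ^ 14 ^ 3 = 10.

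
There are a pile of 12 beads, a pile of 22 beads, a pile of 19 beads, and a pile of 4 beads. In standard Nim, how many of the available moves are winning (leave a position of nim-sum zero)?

1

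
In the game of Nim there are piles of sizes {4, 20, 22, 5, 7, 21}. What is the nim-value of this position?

17

Write each in binary and XOR column by column:
  00100  (4)
  10100  (20)
  10110  (22)
  00101  (5)
  00111  (7)
  10101  (21)
  -----
  10001  (17)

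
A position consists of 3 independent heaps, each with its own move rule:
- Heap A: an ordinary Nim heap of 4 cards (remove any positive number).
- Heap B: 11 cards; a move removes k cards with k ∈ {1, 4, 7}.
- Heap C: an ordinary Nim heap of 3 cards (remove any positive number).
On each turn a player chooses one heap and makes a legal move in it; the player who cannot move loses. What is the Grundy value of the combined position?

Heap A is a plain Nim heap of size 4, so its Grundy value is 4.
For heap B, compute g(0), g(1), … with moves {1, 4, 7}:
k:     0  1  2  3  4  5  6  7  8  9 10 11
g(k):  0  1  0  1  2  0  1  2  0  1  0  1
So g(11) = 1.
Heap C is a plain Nim heap of size 3, so its Grundy value is 3.
By the Sprague-Grundy theorem, the Grundy value of a sum of independent games is the XOR of the component values.
Combined value = 4 XOR 1 XOR 3 = 6.

6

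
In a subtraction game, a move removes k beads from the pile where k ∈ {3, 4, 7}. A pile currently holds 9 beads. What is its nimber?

Compute g(0), g(1), … for moves {3, 4, 7}:
g(0) = mex{} = 0
g(1) = mex{} = 0
g(2) = mex{} = 0
g(3) = mex{0} = 1
g(4) = mex{0} = 1
g(5) = mex{0} = 1
g(6) = mex{0,1} = 2
g(7) = mex{0,1} = 2
g(8) = mex{0,1} = 2
g(9) = mex{0,1,2} = 3
So g(9) = 3.

3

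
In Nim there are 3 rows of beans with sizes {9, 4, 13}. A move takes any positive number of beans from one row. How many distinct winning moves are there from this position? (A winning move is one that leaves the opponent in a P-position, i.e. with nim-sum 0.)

In binary:
  1001  (9)
  0100  (4)
  1101  (13)
  ----
  0000  (0)
The nim-sum is already 0, so every move leaves a nonzero nim-sum — there are no winning moves.

0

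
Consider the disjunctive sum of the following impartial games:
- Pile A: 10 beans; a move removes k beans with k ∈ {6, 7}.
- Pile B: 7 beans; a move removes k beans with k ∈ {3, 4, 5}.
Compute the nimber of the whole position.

For pile A, compute g(0), g(1), … with moves {6, 7}:
k:     0  1  2  3  4  5  6  7  8  9 10
g(k):  0  0  0  0  0  0  1  1  1  1  1
So g(10) = 1.
For pile B, compute g(0), g(1), … with moves {3, 4, 5}:
g(0) = mex{} = 0
g(1) = mex{} = 0
g(2) = mex{} = 0
g(3) = mex{0} = 1
g(4) = mex{0} = 1
g(5) = mex{0} = 1
g(6) = mex{0,1} = 2
g(7) = mex{0,1} = 2
So g(7) = 2.
By the Sprague-Grundy theorem, the Grundy value of a sum of independent games is the XOR of the component values.
Combined value = 1 XOR 2 = 3.

3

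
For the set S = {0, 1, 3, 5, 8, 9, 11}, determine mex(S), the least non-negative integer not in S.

The values 0, 1 are all present; 2 is the first non-negative integer missing from the set.

2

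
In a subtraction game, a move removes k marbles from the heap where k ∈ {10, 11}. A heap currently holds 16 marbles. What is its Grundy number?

1

Grundy values for subtraction set {10, 11}:
k:     0  1  2  3  4  5  6  7  8  9 10 11 12 13 14 15 16
g(k):  0  0  0  0  0  0  0  0  0  0  1  1  1  1  1  1  1
So g(16) = 1.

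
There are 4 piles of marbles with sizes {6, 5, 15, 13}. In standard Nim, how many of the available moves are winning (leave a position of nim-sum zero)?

Nim-sum: 6 ⊕ 5 ⊕ 15 ⊕ 13 = 1.
The overall nim-sum is X = 1. A pile of size p has a winning move iff p XOR X < p (reduce it to p XOR X).
  6: 6 XOR 1 = 7 ≥ 6 — no move.
  5: 5 XOR 1 = 4 < 5 — winning move (to 4).
  15: 15 XOR 1 = 14 < 15 — winning move (to 14).
  13: 13 XOR 1 = 12 < 13 — winning move (to 12).
That gives 3 winning moves.

3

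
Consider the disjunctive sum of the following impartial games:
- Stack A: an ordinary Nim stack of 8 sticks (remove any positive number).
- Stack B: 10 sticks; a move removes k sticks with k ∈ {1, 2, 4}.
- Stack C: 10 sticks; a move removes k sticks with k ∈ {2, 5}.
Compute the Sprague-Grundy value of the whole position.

Stack A is a plain Nim stack of size 8, so its Grundy value is 8.
Build the Grundy sequence for stack B with g(k) = mex{g(k−s) : s ∈ {1, 2, 4}, s ≤ k}:
g(0) = mex{} = 0
g(1) = mex{0} = 1
g(2) = mex{0,1} = 2
g(3) = mex{1,2} = 0
g(4) = mex{0,2} = 1
g(5) = mex{0,1} = 2
g(6) = mex{1,2} = 0
g(7) = mex{0,2} = 1
g(8) = mex{0,1} = 2
g(9) = mex{1,2} = 0
g(10) = mex{0,2} = 1
So g(10) = 1.
Build the Grundy sequence for stack C with g(k) = mex{g(k−s) : s ∈ {2, 5}, s ≤ k}:
g(0) = mex{} = 0
g(1) = mex{} = 0
g(2) = mex{0} = 1
g(3) = mex{0} = 1
g(4) = mex{1} = 0
g(5) = mex{0,1} = 2
g(6) = mex{0} = 1
g(7) = mex{1,2} = 0
g(8) = mex{1} = 0
g(9) = mex{0} = 1
g(10) = mex{0,2} = 1
So g(10) = 1.
By the Sprague-Grundy theorem, the Grundy value of a sum of independent games is the XOR of the component values.
Combined value = 8 ⊕ 1 ⊕ 1 = 8.

8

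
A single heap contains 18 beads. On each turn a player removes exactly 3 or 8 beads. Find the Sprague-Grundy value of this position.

0

Build the Grundy sequence with g(k) = mex{g(k−s) : s ∈ {3, 8}, s ≤ k}:
k:     0  1  2  3  4  5  6  7  8  9 10 11 12 13 14 15 16 17 18
g(k):  0  0  0  1  1  1  0  0  2  1  1  0  0  0  1  1  1  0  0
So g(18) = 0.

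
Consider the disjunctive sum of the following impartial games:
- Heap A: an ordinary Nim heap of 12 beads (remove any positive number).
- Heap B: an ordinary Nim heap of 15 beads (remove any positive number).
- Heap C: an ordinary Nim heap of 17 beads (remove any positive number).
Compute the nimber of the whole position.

18

Heap A is a plain Nim heap of size 12, so its Grundy value is 12.
Heap B is a plain Nim heap of size 15, so its Grundy value is 15.
Heap C is a plain Nim heap of size 17, so its Grundy value is 17.
By the Sprague-Grundy theorem, the Grundy value of a sum of independent games is the XOR of the component values.
Combined value = 12 XOR 15 XOR 17 = 18.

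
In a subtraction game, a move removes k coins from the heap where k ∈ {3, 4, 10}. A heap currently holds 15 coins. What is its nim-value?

0

Compute g(0), g(1), … for moves {3, 4, 10}:
k:     0  1  2  3  4  5  6  7  8  9 10 11 12 13 14 15
g(k):  0  0  0  1  1  1  2  0  0  0  1  1  1  2  0  0
So g(15) = 0.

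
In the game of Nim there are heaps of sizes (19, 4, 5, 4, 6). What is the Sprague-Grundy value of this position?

16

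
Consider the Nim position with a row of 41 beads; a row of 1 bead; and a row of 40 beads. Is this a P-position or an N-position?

Bitwise XOR of the heap sizes:
  101001  (41)
  000001  (1)
  101000  (40)
  ------
  000000  (0)
The nim-sum is 0, so this is a P-position: the player to move is in a losing position under optimal play.

P-position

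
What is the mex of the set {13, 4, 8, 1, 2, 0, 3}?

The values 0, 1, 2, 3, 4 are all present; 5 is the first non-negative integer missing from the set.

5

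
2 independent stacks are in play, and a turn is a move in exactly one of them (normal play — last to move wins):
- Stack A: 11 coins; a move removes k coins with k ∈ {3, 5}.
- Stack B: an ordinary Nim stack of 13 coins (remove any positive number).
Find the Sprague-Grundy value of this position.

Grundy values for stack A (subtraction set {3, 5}):
g(0) = mex{} = 0
g(1) = mex{} = 0
g(2) = mex{} = 0
g(3) = mex{0} = 1
g(4) = mex{0} = 1
g(5) = mex{0} = 1
g(6) = mex{0,1} = 2
g(7) = mex{0,1} = 2
g(8) = mex{1} = 0
g(9) = mex{1,2} = 0
g(10) = mex{1,2} = 0
g(11) = mex{0,2} = 1
So g(11) = 1.
Stack B is a plain Nim stack of size 13, so its Grundy value is 13.
By the Sprague-Grundy theorem, the Grundy value of a sum of independent games is the XOR of the component values.
Combined value = 1 ⊕ 13 = 12.

12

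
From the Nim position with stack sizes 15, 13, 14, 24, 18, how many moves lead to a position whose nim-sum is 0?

Compute the nim-sum pairwise:
15 ⊕ 13 = 2
2 ⊕ 14 = 12
12 ⊕ 24 = 20
20 ⊕ 18 = 6
The overall nim-sum is X = 6. A stack of size p has a winning move iff p XOR X < p (reduce it to p XOR X).
  15: 15 XOR 6 = 9 < 15 — winning move (to 9).
  13: 13 XOR 6 = 11 < 13 — winning move (to 11).
  14: 14 XOR 6 = 8 < 14 — winning move (to 8).
  24: 24 XOR 6 = 30 ≥ 24 — no move.
  18: 18 XOR 6 = 20 ≥ 18 — no move.
That gives 3 winning moves.

3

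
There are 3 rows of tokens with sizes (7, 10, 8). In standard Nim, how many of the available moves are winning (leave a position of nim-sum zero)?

1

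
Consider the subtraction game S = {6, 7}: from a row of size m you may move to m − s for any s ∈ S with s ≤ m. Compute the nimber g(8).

1

Grundy values for subtraction set {6, 7}:
k:     0  1  2  3  4  5  6  7  8
g(k):  0  0  0  0  0  0  1  1  1
So g(8) = 1.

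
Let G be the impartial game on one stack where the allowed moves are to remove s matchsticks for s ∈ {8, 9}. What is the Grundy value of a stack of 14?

Grundy values for subtraction set {8, 9}:
k:     0  1  2  3  4  5  6  7  8  9 10 11 12 13 14
g(k):  0  0  0  0  0  0  0  0  1  1  1  1  1  1  1
So g(14) = 1.

1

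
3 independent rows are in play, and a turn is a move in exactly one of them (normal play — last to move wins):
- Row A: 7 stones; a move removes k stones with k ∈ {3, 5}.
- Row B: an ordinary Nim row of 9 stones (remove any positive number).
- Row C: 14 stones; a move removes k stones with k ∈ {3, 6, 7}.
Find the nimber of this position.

Build the Grundy sequence for row A with g(k) = mex{g(k−s) : s ∈ {3, 5}, s ≤ k}:
g(0) = mex{} = 0
g(1) = mex{} = 0
g(2) = mex{} = 0
g(3) = mex{0} = 1
g(4) = mex{0} = 1
g(5) = mex{0} = 1
g(6) = mex{0,1} = 2
g(7) = mex{0,1} = 2
So g(7) = 2.
Row B is a plain Nim row of size 9, so its Grundy value is 9.
For row C, compute g(0), g(1), … with moves {3, 6, 7}:
g(0) = mex{} = 0
g(1) = mex{} = 0
g(2) = mex{} = 0
g(3) = mex{0} = 1
g(4) = mex{0} = 1
g(5) = mex{0} = 1
g(6) = mex{0,1} = 2
g(7) = mex{0,1} = 2
g(8) = mex{0,1} = 2
g(9) = mex{0,1,2} = 3
g(10) = mex{1,2} = 0
g(11) = mex{1,2} = 0
g(12) = mex{1,2,3} = 0
g(13) = mex{0,2} = 1
g(14) = mex{0,2} = 1
So g(14) = 1.
The value of a disjunctive sum is the nim-sum of the parts.
Combined value = 2 XOR 9 XOR 1 = 10.

10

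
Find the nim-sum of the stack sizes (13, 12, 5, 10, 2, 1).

Compute the nim-sum pairwise:
13 ^ 12 = 1
1 ^ 5 = 4
4 ^ 10 = 14
14 ^ 2 = 12
12 ^ 1 = 13

13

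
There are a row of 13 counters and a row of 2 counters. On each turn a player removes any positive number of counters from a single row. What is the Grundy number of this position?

15

Write each in binary and XOR column by column:
  1101  (13)
  0010  (2)
  ----
  1111  (15)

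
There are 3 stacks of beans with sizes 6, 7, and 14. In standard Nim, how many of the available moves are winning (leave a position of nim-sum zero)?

1

Bitwise XOR of the heap sizes:
  0110  (6)
  0111  (7)
  1110  (14)
  ----
  1111  (15)
The overall nim-sum is X = 15. A stack of size p has a winning move iff p XOR X < p (reduce it to p XOR X).
  6: 6 XOR 15 = 9 ≥ 6 — no move.
  7: 7 XOR 15 = 8 ≥ 7 — no move.
  14: 14 XOR 15 = 1 < 14 — winning move (to 1).
That gives 1 winning move.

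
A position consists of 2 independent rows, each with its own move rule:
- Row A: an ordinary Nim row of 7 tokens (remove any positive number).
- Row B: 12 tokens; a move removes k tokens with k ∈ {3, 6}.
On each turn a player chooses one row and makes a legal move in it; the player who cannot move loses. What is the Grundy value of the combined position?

Row A is a plain Nim row of size 7, so its Grundy value is 7.
Grundy values for row B (subtraction set {3, 6}):
g(0) = mex{} = 0
g(1) = mex{} = 0
g(2) = mex{} = 0
g(3) = mex{0} = 1
g(4) = mex{0} = 1
g(5) = mex{0} = 1
g(6) = mex{0,1} = 2
g(7) = mex{0,1} = 2
g(8) = mex{0,1} = 2
g(9) = mex{1,2} = 0
g(10) = mex{1,2} = 0
g(11) = mex{1,2} = 0
g(12) = mex{0,2} = 1
So g(12) = 1.
By the Sprague-Grundy theorem, the Grundy value of a sum of independent games is the XOR of the component values.
Combined value = 7 ⊕ 1 = 6.

6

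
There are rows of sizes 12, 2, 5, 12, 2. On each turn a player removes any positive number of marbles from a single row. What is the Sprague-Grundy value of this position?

5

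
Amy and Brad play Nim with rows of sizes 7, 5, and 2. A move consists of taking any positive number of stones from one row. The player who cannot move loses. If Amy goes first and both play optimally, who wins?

Brad wins

Compute the nim-sum pairwise:
7 XOR 5 = 2
2 XOR 2 = 0
The nim-sum is 0, so this is a P-position: the player to move is in a losing position under optimal play; Amy is about to move from it and so loses — Brad wins.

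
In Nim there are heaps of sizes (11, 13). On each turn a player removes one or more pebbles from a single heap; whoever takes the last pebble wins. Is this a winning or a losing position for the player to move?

Winning position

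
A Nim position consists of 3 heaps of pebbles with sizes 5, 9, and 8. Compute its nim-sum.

Compute the nim-sum pairwise:
5 ⊕ 9 = 12
12 ⊕ 8 = 4

4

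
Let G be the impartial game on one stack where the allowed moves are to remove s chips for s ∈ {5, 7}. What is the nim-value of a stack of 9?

1

Grundy values for subtraction set {5, 7}:
k:     0  1  2  3  4  5  6  7  8  9
g(k):  0  0  0  0  0  1  1  1  1  1
So g(9) = 1.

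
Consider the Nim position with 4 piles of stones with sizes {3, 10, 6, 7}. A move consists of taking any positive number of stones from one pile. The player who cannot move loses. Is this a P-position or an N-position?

N-position

Compute the nim-sum pairwise:
3 ^ 10 = 9
9 ^ 6 = 15
15 ^ 7 = 8
The nim-sum is 8 ≠ 0, so this is an N-position: the player to move can win.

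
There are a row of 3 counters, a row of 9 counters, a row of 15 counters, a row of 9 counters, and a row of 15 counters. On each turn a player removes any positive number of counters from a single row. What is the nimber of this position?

Nim-sum: 3 ^ 9 ^ 15 ^ 9 ^ 15 = 3.

3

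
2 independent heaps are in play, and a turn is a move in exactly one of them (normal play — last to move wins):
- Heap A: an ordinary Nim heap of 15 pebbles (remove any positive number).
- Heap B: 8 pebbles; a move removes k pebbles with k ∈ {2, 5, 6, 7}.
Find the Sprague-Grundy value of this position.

Heap A is a plain Nim heap of size 15, so its Grundy value is 15.
Grundy values for heap B (subtraction set {2, 5, 6, 7}):
g(0) = mex{} = 0
g(1) = mex{} = 0
g(2) = mex{0} = 1
g(3) = mex{0} = 1
g(4) = mex{1} = 0
g(5) = mex{0,1} = 2
g(6) = mex{0} = 1
g(7) = mex{0,1,2} = 3
g(8) = mex{0,1} = 2
So g(8) = 2.
The value of a disjunctive sum is the nim-sum of the parts.
Combined value = 15 XOR 2 = 13.

13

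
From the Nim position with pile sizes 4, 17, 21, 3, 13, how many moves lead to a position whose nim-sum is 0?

Compute the nim-sum pairwise:
4 XOR 17 = 21
21 XOR 21 = 0
0 XOR 3 = 3
3 XOR 13 = 14
The overall nim-sum is X = 14. A pile of size p has a winning move iff p XOR X < p (reduce it to p XOR X).
  4: 4 XOR 14 = 10 ≥ 4 — no move.
  17: 17 XOR 14 = 31 ≥ 17 — no move.
  21: 21 XOR 14 = 27 ≥ 21 — no move.
  3: 3 XOR 14 = 13 ≥ 3 — no move.
  13: 13 XOR 14 = 3 < 13 — winning move (to 3).
That gives 1 winning move.

1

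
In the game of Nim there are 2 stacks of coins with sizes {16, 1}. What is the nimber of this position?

Nim-sum: 16 XOR 1 = 17.

17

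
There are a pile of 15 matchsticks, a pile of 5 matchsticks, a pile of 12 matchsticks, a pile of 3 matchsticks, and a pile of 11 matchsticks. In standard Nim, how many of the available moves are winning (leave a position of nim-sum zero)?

3

Compute the nim-sum pairwise:
15 ^ 5 = 10
10 ^ 12 = 6
6 ^ 3 = 5
5 ^ 11 = 14
The overall nim-sum is X = 14. A pile of size p has a winning move iff p XOR X < p (reduce it to p XOR X).
  15: 15 XOR 14 = 1 < 15 — winning move (to 1).
  5: 5 XOR 14 = 11 ≥ 5 — no move.
  12: 12 XOR 14 = 2 < 12 — winning move (to 2).
  3: 3 XOR 14 = 13 ≥ 3 — no move.
  11: 11 XOR 14 = 5 < 11 — winning move (to 5).
That gives 3 winning moves.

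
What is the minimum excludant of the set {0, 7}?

0 is in the set but 1 is not, so the mex is 1.

1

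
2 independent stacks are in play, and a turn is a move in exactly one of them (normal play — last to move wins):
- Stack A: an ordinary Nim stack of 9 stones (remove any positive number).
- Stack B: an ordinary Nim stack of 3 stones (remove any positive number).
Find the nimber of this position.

Stack A is a plain Nim stack of size 9, so its Grundy value is 9.
Stack B is a plain Nim stack of size 3, so its Grundy value is 3.
The value of a disjunctive sum is the nim-sum of the parts.
Combined value = 9 XOR 3 = 10.

10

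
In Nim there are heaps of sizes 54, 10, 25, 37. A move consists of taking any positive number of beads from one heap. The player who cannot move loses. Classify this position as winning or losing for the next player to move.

Losing position

Nim-sum: 54 ⊕ 10 ⊕ 25 ⊕ 37 = 0.
The nim-sum is 0, so this is a P-position: the player to move is in a losing position under optimal play.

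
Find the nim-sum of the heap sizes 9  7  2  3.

15

Write each in binary and XOR column by column:
  1001  (9)
  0111  (7)
  0010  (2)
  0011  (3)
  ----
  1111  (15)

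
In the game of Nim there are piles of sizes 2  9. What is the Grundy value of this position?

11

Write each in binary and XOR column by column:
  0010  (2)
  1001  (9)
  ----
  1011  (11)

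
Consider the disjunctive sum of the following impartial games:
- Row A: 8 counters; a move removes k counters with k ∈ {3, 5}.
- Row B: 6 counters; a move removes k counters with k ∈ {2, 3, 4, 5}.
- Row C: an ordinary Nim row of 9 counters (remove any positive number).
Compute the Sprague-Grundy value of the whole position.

10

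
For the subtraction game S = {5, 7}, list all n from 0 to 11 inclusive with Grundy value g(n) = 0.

0, 1, 2, 3, 4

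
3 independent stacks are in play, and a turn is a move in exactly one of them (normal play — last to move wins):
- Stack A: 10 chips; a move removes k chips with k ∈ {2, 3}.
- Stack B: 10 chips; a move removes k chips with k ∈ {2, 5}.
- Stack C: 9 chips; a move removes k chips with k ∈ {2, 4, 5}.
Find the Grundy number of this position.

0

For stack A, compute g(0), g(1), … with moves {2, 3}:
k:     0  1  2  3  4  5  6  7  8  9 10
g(k):  0  0  1  1  2  0  0  1  1  2  0
So g(10) = 0.
For stack B, compute g(0), g(1), … with moves {2, 5}:
g(0) = mex{} = 0
g(1) = mex{} = 0
g(2) = mex{0} = 1
g(3) = mex{0} = 1
g(4) = mex{1} = 0
g(5) = mex{0,1} = 2
g(6) = mex{0} = 1
g(7) = mex{1,2} = 0
g(8) = mex{1} = 0
g(9) = mex{0} = 1
g(10) = mex{0,2} = 1
So g(10) = 1.
For stack C, compute g(0), g(1), … with moves {2, 4, 5}:
k:     0  1  2  3  4  5  6  7  8  9
g(k):  0  0  1  1  2  2  3  0  0  1
So g(9) = 1.
The value of a disjunctive sum is the nim-sum of the parts.
Combined value = 0 XOR 1 XOR 1 = 0.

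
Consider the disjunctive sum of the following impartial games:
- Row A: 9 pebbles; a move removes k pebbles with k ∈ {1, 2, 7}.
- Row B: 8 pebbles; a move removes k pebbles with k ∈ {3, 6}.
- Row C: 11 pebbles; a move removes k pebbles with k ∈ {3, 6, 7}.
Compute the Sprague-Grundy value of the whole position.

2

Grundy values for row A (subtraction set {1, 2, 7}):
k:     0  1  2  3  4  5  6  7  8  9
g(k):  0  1  2  0  1  2  0  1  2  0
So g(9) = 0.
For row B, compute g(0), g(1), … with moves {3, 6}:
g(0) = mex{} = 0
g(1) = mex{} = 0
g(2) = mex{} = 0
g(3) = mex{0} = 1
g(4) = mex{0} = 1
g(5) = mex{0} = 1
g(6) = mex{0,1} = 2
g(7) = mex{0,1} = 2
g(8) = mex{0,1} = 2
So g(8) = 2.
For row C, compute g(0), g(1), … with moves {3, 6, 7}:
k:     0  1  2  3  4  5  6  7  8  9 10 11
g(k):  0  0  0  1  1  1  2  2  2  3  0  0
So g(11) = 0.
The value of a disjunctive sum is the nim-sum of the parts.
Combined value = 0 XOR 2 XOR 0 = 2.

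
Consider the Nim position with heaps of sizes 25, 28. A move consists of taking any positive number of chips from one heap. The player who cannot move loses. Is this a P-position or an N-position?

N-position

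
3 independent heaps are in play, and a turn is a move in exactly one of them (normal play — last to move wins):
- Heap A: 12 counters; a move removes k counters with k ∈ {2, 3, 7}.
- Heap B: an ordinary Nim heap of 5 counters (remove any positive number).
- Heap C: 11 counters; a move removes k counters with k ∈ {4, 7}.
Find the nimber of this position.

4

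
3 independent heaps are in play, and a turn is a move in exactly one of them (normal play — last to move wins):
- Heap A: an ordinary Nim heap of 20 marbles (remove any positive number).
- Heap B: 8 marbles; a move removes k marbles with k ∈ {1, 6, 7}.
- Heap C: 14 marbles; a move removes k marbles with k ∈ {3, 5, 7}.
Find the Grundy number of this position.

23

Heap A is a plain Nim heap of size 20, so its Grundy value is 20.
Build the Grundy sequence for heap B with g(k) = mex{g(k−s) : s ∈ {1, 6, 7}, s ≤ k}:
g(0) = mex{} = 0
g(1) = mex{0} = 1
g(2) = mex{1} = 0
g(3) = mex{0} = 1
g(4) = mex{1} = 0
g(5) = mex{0} = 1
g(6) = mex{0,1} = 2
g(7) = mex{0,1,2} = 3
g(8) = mex{0,1,3} = 2
So g(8) = 2.
Build the Grundy sequence for heap C with g(k) = mex{g(k−s) : s ∈ {3, 5, 7}, s ≤ k}:
g(0) = mex{} = 0
g(1) = mex{} = 0
g(2) = mex{} = 0
g(3) = mex{0} = 1
g(4) = mex{0} = 1
g(5) = mex{0} = 1
g(6) = mex{0,1} = 2
g(7) = mex{0,1} = 2
g(8) = mex{0,1} = 2
g(9) = mex{0,1,2} = 3
g(10) = mex{1,2} = 0
g(11) = mex{1,2} = 0
g(12) = mex{1,2,3} = 0
g(13) = mex{0,2} = 1
g(14) = mex{0,2,3} = 1
So g(14) = 1.
By the Sprague-Grundy theorem, the Grundy value of a sum of independent games is the XOR of the component values.
Combined value = 20 ⊕ 2 ⊕ 1 = 23.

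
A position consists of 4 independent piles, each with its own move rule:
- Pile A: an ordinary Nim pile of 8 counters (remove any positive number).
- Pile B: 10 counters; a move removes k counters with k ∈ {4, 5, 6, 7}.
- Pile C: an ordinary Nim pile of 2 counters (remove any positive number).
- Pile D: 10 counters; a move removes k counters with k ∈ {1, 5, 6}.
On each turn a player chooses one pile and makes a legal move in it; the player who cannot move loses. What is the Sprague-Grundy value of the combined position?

10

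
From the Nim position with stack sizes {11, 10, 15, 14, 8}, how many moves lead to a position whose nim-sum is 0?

5

Compute the nim-sum pairwise:
11 ^ 10 = 1
1 ^ 15 = 14
14 ^ 14 = 0
0 ^ 8 = 8
The overall nim-sum is X = 8. A stack of size p has a winning move iff p XOR X < p (reduce it to p XOR X).
  11: 11 XOR 8 = 3 < 11 — winning move (to 3).
  10: 10 XOR 8 = 2 < 10 — winning move (to 2).
  15: 15 XOR 8 = 7 < 15 — winning move (to 7).
  14: 14 XOR 8 = 6 < 14 — winning move (to 6).
  8: 8 XOR 8 = 0 < 8 — winning move (to 0).
That gives 5 winning moves.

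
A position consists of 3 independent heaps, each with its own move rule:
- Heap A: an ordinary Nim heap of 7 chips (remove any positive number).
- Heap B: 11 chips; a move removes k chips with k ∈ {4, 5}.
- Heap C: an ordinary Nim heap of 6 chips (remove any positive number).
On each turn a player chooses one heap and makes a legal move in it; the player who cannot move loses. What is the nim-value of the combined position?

Heap A is a plain Nim heap of size 7, so its Grundy value is 7.
For heap B, compute g(0), g(1), … with moves {4, 5}:
g(0) = mex{} = 0
g(1) = mex{} = 0
g(2) = mex{} = 0
g(3) = mex{} = 0
g(4) = mex{0} = 1
g(5) = mex{0} = 1
g(6) = mex{0} = 1
g(7) = mex{0} = 1
g(8) = mex{0,1} = 2
g(9) = mex{1} = 0
g(10) = mex{1} = 0
g(11) = mex{1} = 0
So g(11) = 0.
Heap C is a plain Nim heap of size 6, so its Grundy value is 6.
By the Sprague-Grundy theorem, the Grundy value of a sum of independent games is the XOR of the component values.
Combined value = 7 XOR 0 XOR 6 = 1.

1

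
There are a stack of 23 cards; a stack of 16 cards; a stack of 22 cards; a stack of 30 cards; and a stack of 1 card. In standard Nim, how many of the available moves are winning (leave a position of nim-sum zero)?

Compute the nim-sum pairwise:
23 ⊕ 16 = 7
7 ⊕ 22 = 17
17 ⊕ 30 = 15
15 ⊕ 1 = 14
The overall nim-sum is X = 14. A stack of size p has a winning move iff p XOR X < p (reduce it to p XOR X).
  23: 23 XOR 14 = 25 ≥ 23 — no move.
  16: 16 XOR 14 = 30 ≥ 16 — no move.
  22: 22 XOR 14 = 24 ≥ 22 — no move.
  30: 30 XOR 14 = 16 < 30 — winning move (to 16).
  1: 1 XOR 14 = 15 ≥ 1 — no move.
That gives 1 winning move.

1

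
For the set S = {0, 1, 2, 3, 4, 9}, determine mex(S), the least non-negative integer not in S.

The values 0, 1, 2, 3, 4 are all present; 5 is the first non-negative integer missing from the set.

5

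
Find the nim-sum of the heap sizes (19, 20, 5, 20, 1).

23

Compute the nim-sum pairwise:
19 XOR 20 = 7
7 XOR 5 = 2
2 XOR 20 = 22
22 XOR 1 = 23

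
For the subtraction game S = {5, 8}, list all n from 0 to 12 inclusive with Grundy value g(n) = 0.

0, 1, 2, 3, 4

Grundy values for subtraction set {5, 8}:
k:     0  1  2  3  4  5  6  7  8  9 10 11 12
g(k):  0  0  0  0  0  1  1  1  1  1  2  2  2
The P-positions (g = 0) in 0..12 are 0, 1, 2, 3, 4.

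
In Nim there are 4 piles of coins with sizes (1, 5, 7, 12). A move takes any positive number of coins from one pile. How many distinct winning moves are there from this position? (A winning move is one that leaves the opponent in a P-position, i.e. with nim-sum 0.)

Nim-sum: 1 ⊕ 5 ⊕ 7 ⊕ 12 = 15.
The overall nim-sum is X = 15. A pile of size p has a winning move iff p XOR X < p (reduce it to p XOR X).
  1: 1 XOR 15 = 14 ≥ 1 — no move.
  5: 5 XOR 15 = 10 ≥ 5 — no move.
  7: 7 XOR 15 = 8 ≥ 7 — no move.
  12: 12 XOR 15 = 3 < 12 — winning move (to 3).
That gives 1 winning move.

1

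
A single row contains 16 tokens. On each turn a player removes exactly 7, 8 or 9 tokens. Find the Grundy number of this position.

0

Build the Grundy sequence with g(k) = mex{g(k−s) : s ∈ {7, 8, 9}, s ≤ k}:
k:     0  1  2  3  4  5  6  7  8  9 10 11 12 13 14 15 16
g(k):  0  0  0  0  0  0  0  1  1  1  1  1  1  1  2  2  0
So g(16) = 0.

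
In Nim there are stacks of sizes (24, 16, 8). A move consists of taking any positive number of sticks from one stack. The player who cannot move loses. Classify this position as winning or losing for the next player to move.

Write each in binary and XOR column by column:
  11000  (24)
  10000  (16)
  01000  (8)
  -----
  00000  (0)
The nim-sum is 0, so this is a P-position: the player to move is in a losing position under optimal play.

Losing position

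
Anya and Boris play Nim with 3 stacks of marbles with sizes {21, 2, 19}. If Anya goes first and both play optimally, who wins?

Anya wins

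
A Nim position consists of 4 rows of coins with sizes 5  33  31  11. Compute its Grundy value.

48

Write each in binary and XOR column by column:
  000101  (5)
  100001  (33)
  011111  (31)
  001011  (11)
  ------
  110000  (48)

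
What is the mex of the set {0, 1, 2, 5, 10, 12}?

The values 0, 1, 2 are all present; 3 is the first non-negative integer missing from the set.

3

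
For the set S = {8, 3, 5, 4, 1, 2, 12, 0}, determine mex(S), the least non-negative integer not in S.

6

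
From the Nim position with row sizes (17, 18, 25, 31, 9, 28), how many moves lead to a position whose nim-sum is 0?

5

Write each in binary and XOR column by column:
  10001  (17)
  10010  (18)
  11001  (25)
  11111  (31)
  01001  (9)
  11100  (28)
  -----
  10000  (16)
The overall nim-sum is X = 16. A row of size p has a winning move iff p XOR X < p (reduce it to p XOR X).
  17: 17 XOR 16 = 1 < 17 — winning move (to 1).
  18: 18 XOR 16 = 2 < 18 — winning move (to 2).
  25: 25 XOR 16 = 9 < 25 — winning move (to 9).
  31: 31 XOR 16 = 15 < 31 — winning move (to 15).
  9: 9 XOR 16 = 25 ≥ 9 — no move.
  28: 28 XOR 16 = 12 < 28 — winning move (to 12).
That gives 5 winning moves.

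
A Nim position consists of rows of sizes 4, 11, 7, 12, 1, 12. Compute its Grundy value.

9

Nim-sum: 4 ⊕ 11 ⊕ 7 ⊕ 12 ⊕ 1 ⊕ 12 = 9.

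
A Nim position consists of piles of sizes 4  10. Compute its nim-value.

Nim-sum: 4 ^ 10 = 14.

14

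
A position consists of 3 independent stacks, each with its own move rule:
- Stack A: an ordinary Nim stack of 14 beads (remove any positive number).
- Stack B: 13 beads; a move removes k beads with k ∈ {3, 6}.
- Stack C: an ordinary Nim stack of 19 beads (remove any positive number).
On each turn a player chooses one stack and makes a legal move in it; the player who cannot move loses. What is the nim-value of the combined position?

Stack A is a plain Nim stack of size 14, so its Grundy value is 14.
Grundy values for stack B (subtraction set {3, 6}):
g(0) = mex{} = 0
g(1) = mex{} = 0
g(2) = mex{} = 0
g(3) = mex{0} = 1
g(4) = mex{0} = 1
g(5) = mex{0} = 1
g(6) = mex{0,1} = 2
g(7) = mex{0,1} = 2
g(8) = mex{0,1} = 2
g(9) = mex{1,2} = 0
g(10) = mex{1,2} = 0
g(11) = mex{1,2} = 0
g(12) = mex{0,2} = 1
g(13) = mex{0,2} = 1
So g(13) = 1.
Stack C is a plain Nim stack of size 19, so its Grundy value is 19.
The value of a disjunctive sum is the nim-sum of the parts.
Combined value = 14 ⊕ 1 ⊕ 19 = 28.

28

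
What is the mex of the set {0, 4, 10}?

1

0 is in the set but 1 is not, so the mex is 1.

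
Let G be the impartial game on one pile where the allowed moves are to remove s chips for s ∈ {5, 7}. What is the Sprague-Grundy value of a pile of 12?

0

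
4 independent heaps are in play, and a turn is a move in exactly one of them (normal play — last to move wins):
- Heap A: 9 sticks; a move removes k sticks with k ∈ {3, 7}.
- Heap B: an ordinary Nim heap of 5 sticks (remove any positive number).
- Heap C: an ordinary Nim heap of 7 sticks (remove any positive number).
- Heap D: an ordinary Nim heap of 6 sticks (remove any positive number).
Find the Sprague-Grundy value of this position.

Build the Grundy sequence for heap A with g(k) = mex{g(k−s) : s ∈ {3, 7}, s ≤ k}:
k:     0  1  2  3  4  5  6  7  8  9
g(k):  0  0  0  1  1  1  0  2  2  1
So g(9) = 1.
Heap B is a plain Nim heap of size 5, so its Grundy value is 5.
Heap C is a plain Nim heap of size 7, so its Grundy value is 7.
Heap D is a plain Nim heap of size 6, so its Grundy value is 6.
By the Sprague-Grundy theorem, the Grundy value of a sum of independent games is the XOR of the component values.
Combined value = 1 ⊕ 5 ⊕ 7 ⊕ 6 = 5.

5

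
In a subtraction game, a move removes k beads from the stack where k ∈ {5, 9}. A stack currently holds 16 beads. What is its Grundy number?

Grundy values for subtraction set {5, 9}:
k:     0  1  2  3  4  5  6  7  8  9 10 11 12 13 14 15 16
g(k):  0  0  0  0  0  1  1  1  1  1  2  2  2  2  0  0  0
So g(16) = 0.

0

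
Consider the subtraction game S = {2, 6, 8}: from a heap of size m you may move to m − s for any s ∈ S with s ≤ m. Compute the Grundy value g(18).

0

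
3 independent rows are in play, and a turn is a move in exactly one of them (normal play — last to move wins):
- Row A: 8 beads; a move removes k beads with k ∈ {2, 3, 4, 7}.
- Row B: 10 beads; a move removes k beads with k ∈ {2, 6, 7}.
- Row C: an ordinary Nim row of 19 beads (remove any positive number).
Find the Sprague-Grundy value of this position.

17

Grundy values for row A (subtraction set {2, 3, 4, 7}):
g(0) = mex{} = 0
g(1) = mex{} = 0
g(2) = mex{0} = 1
g(3) = mex{0} = 1
g(4) = mex{0,1} = 2
g(5) = mex{0,1} = 2
g(6) = mex{1,2} = 0
g(7) = mex{0,1,2} = 3
g(8) = mex{0,2} = 1
So g(8) = 1.
Build the Grundy sequence for row B with g(k) = mex{g(k−s) : s ∈ {2, 6, 7}, s ≤ k}:
k:     0  1  2  3  4  5  6  7  8  9 10
g(k):  0  0  1  1  0  0  1  1  2  0  3
So g(10) = 3.
Row C is a plain Nim row of size 19, so its Grundy value is 19.
The value of a disjunctive sum is the nim-sum of the parts.
Combined value = 1 XOR 3 XOR 19 = 17.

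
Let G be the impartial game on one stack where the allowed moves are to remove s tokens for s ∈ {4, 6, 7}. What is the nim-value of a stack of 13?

0

Build the Grundy sequence with g(k) = mex{g(k−s) : s ∈ {4, 6, 7}, s ≤ k}:
k:     0  1  2  3  4  5  6  7  8  9 10 11 12 13
g(k):  0  0  0  0  1  1  1  1  2  2  2  0  0  0
So g(13) = 0.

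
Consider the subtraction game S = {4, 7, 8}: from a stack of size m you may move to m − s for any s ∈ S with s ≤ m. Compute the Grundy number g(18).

1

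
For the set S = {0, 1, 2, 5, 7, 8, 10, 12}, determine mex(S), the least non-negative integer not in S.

The values 0, 1, 2 are all present; 3 is the first non-negative integer missing from the set.

3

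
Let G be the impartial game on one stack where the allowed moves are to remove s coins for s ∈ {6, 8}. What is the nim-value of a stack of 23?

1

Grundy values for subtraction set {6, 8}:
k:     0  1  2  3  4  5  6  7  8  9 10 11 12 13 14 15 16 17 18 19 20 21 22 23
g(k):  0  0  0  0  0  0  1  1  1  1  1  1  2  2  0  0  0  0  0  0  1  1  1  1
So g(23) = 1.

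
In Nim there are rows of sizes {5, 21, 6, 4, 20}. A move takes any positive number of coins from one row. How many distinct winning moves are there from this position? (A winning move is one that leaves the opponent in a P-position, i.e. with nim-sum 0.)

5

Nim-sum: 5 ⊕ 21 ⊕ 6 ⊕ 4 ⊕ 20 = 6.
The overall nim-sum is X = 6. A row of size p has a winning move iff p XOR X < p (reduce it to p XOR X).
  5: 5 XOR 6 = 3 < 5 — winning move (to 3).
  21: 21 XOR 6 = 19 < 21 — winning move (to 19).
  6: 6 XOR 6 = 0 < 6 — winning move (to 0).
  4: 4 XOR 6 = 2 < 4 — winning move (to 2).
  20: 20 XOR 6 = 18 < 20 — winning move (to 18).
That gives 5 winning moves.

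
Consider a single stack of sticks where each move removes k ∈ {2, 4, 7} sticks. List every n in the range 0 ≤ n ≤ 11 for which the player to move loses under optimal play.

0, 1, 6, 9

Grundy values for subtraction set {2, 4, 7}:
g(0) = mex{} = 0
g(1) = mex{} = 0
g(2) = mex{0} = 1
g(3) = mex{0} = 1
g(4) = mex{0,1} = 2
g(5) = mex{0,1} = 2
g(6) = mex{1,2} = 0
g(7) = mex{0,1,2} = 3
g(8) = mex{0,2} = 1
g(9) = mex{1,2,3} = 0
g(10) = mex{0,1} = 2
g(11) = mex{0,2,3} = 1
The P-positions (g = 0) in 0..11 are 0, 1, 6, 9.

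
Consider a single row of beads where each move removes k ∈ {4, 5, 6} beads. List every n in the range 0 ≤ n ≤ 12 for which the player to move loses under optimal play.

0, 1, 2, 3, 10, 11, 12

Compute g(0), g(1), … for moves {4, 5, 6}:
g(0) = mex{} = 0
g(1) = mex{} = 0
g(2) = mex{} = 0
g(3) = mex{} = 0
g(4) = mex{0} = 1
g(5) = mex{0} = 1
g(6) = mex{0} = 1
g(7) = mex{0} = 1
g(8) = mex{0,1} = 2
g(9) = mex{0,1} = 2
g(10) = mex{1} = 0
g(11) = mex{1} = 0
g(12) = mex{1,2} = 0
The P-positions (g = 0) in 0..12 are 0, 1, 2, 3, 10, 11, 12.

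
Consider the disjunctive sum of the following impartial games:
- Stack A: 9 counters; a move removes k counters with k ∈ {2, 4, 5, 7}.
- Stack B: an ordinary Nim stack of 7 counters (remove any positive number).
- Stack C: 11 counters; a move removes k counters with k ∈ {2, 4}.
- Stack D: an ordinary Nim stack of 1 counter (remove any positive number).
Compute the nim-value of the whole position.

4

Build the Grundy sequence for stack A with g(k) = mex{g(k−s) : s ∈ {2, 4, 5, 7}, s ≤ k}:
g(0) = mex{} = 0
g(1) = mex{} = 0
g(2) = mex{0} = 1
g(3) = mex{0} = 1
g(4) = mex{0,1} = 2
g(5) = mex{0,1} = 2
g(6) = mex{0,1,2} = 3
g(7) = mex{0,1,2} = 3
g(8) = mex{0,1,2,3} = 4
g(9) = mex{1,2,3} = 0
So g(9) = 0.
Stack B is a plain Nim stack of size 7, so its Grundy value is 7.
Grundy values for stack C (subtraction set {2, 4}):
k:     0  1  2  3  4  5  6  7  8  9 10 11
g(k):  0  0  1  1  2  2  0  0  1  1  2  2
So g(11) = 2.
Stack D is a plain Nim stack of size 1, so its Grundy value is 1.
The value of a disjunctive sum is the nim-sum of the parts.
Combined value = 0 ⊕ 7 ⊕ 2 ⊕ 1 = 4.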